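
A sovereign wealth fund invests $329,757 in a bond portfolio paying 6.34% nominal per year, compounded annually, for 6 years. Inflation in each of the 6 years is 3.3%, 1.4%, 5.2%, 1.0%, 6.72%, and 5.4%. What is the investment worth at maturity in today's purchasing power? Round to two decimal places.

$380,901.03

Nominal value at maturity: $329,757 × (1 + 6.34%)^6 ≈ $476,841.41.
Price-level factor over 6 years: 1.033 × 1.014 × 1.052 × 1.010 × 1.0672 × 1.054 ≈ 1.2518774528.
Dividing the nominal maturity value by the price-level factor gives the value in today's money.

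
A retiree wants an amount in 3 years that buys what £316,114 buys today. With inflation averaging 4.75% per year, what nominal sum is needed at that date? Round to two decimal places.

£363,333.82

Cumulative price-level factor: (1+4.75%)^3 ≈ 1.1493759219.
The nominal amount required is £316,114 scaled up by that factor.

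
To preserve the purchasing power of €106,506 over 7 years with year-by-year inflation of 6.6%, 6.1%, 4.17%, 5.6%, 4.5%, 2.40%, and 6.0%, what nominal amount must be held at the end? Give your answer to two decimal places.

€150,305.67

Cumulative price-level factor: 1.066 × 1.061 × 1.0417 × 1.056 × 1.045 × 1.0240 × 1.060 ≈ 1.4112413185.
Multiplying €106,506 by the price-level factor gives the future nominal sum.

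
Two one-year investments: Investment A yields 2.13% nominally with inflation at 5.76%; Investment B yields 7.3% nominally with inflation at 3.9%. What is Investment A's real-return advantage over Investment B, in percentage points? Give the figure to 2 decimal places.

Investment A real return: 1.0213/1.0576 − 1 = -3.432%.
Investment B real return: 1.073/1.039 − 1 = 3.272%.
Difference: -3.432 − 3.272 = -6.704 pp.

-6.70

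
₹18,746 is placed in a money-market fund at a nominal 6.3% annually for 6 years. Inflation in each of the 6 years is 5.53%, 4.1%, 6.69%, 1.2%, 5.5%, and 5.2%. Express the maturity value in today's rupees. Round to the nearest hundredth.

Nominal value at maturity: ₹18,746 × (1 + 6.3%)^6 ≈ ₹27,046.32.
Price-level factor over 6 years: 1.0553 × 1.041 × 1.0669 × 1.012 × 1.055 × 1.052 ≈ 1.3164340130.
The maturity value deflated by that factor is the answer in today's purchasing power.

₹20,545.14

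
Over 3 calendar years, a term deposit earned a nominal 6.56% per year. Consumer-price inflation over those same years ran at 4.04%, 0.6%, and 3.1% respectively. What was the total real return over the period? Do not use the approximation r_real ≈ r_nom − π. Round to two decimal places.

12.13%

Cumulative inflation factor: 1.0404 × 1.006 × 1.031 ≈ 1.07909.
Nominal growth factor: 1.20999. Real growth factor = 1.20999 / 1.07909 ≈ 1.12131.
Total real return ≈ 12.1310%.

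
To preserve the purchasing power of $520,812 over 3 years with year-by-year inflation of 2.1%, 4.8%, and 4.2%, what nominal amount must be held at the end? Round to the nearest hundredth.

Cumulative price-level factor: 1.021 × 1.048 × 1.042 = 1.114948336.
The nominal amount required is $520,812 scaled up by that factor.

$580,678.47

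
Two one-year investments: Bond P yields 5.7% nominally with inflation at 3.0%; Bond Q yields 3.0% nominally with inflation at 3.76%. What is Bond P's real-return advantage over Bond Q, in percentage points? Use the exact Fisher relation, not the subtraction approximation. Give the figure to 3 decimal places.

3.354

Bond P real return: 1.057/1.030 − 1 = 2.6214%.
Bond Q real return: 1.030/1.0376 − 1 = -0.7325%.
Difference: 2.6214 − (-0.7325) = 3.3539 pp.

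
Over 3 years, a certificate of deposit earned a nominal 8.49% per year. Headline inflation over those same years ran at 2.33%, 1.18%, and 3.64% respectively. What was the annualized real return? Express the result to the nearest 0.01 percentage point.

Cumulative inflation factor: 1.0233 × 1.0118 × 1.0364 ≈ 1.07306.
Nominal growth factor: 1.27694. Real growth factor = 1.27694 / 1.07306 ≈ 1.18999.
Annualized: 1.18999^(1/3) − 1 ≈ 0.05970.

5.97%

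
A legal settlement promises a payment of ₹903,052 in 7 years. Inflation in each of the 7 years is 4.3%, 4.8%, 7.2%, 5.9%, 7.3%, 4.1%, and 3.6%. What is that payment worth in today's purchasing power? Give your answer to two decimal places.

₹628,877.73

Price-level factor over 7 years: 1.043 × 1.048 × 1.072 × 1.059 × 1.073 × 1.041 × 1.036 ≈ 1.4359738904.
Purchasing power today: ₹903,052 divided by that factor.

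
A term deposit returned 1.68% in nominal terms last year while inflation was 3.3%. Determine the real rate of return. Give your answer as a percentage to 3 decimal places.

-1.568%

Real return via the Fisher equation: (1 + 1.68%)/(1 + 3.3%) − 1 = 1.0168/1.033 − 1 ≈ -0.01568.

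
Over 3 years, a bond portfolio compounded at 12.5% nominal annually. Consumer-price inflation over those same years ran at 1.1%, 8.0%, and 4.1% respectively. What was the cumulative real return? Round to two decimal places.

25.27%

Cumulative inflation factor: 1.011 × 1.080 × 1.041 ≈ 1.13665.
Nominal growth factor: 1.42383. Real growth factor = 1.42383 / 1.13665 ≈ 1.25266.
Total real return ≈ 25.2656%.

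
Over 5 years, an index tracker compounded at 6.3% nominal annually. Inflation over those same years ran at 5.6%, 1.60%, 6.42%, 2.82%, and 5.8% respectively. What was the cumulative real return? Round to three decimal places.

Cumulative inflation factor: 1.056 × 1.0160 × 1.0642 × 1.0282 × 1.058 ≈ 1.24206.
Nominal growth factor: 1.35727. Real growth factor = 1.35727 / 1.24206 ≈ 1.09275.
Total real return ≈ 9.2753%.

9.275%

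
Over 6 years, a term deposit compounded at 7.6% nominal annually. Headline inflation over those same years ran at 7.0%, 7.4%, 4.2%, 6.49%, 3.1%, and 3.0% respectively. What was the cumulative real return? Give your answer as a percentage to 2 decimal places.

Cumulative inflation factor: 1.070 × 1.074 × 1.042 × 1.0649 × 1.031 × 1.030 ≈ 1.35413.
Nominal growth factor: 1.55194. Real growth factor = 1.55194 / 1.35413 ≈ 1.14608.
Total real return ≈ 14.6075%.

14.61%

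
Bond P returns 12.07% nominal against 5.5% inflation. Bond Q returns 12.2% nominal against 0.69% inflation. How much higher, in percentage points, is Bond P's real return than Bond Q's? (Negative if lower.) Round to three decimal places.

-5.204

Bond P real return: 1.1207/1.055 − 1 = 6.2275%.
Bond Q real return: 1.122/1.0069 − 1 = 11.4311%.
Difference: 6.2275 − 11.4311 = -5.2036 pp.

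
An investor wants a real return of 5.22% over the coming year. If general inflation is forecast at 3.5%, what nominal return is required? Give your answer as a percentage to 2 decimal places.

By the Fisher equation, 1 + r_nom = (1 + 5.22%)(1 + 3.5%) = 1.0522 × 1.035 = 1.089027.
So r_nom = 8.9027%.

8.90%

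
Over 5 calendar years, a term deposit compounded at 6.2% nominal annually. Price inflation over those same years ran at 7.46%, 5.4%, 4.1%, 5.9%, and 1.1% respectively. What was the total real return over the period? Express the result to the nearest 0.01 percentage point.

Cumulative inflation factor: 1.0746 × 1.054 × 1.041 × 1.059 × 1.011 ≈ 1.26237.
Nominal growth factor: 1.35090. Real growth factor = 1.35090 / 1.26237 ≈ 1.07013.
Total real return ≈ 7.0132%.

7.01%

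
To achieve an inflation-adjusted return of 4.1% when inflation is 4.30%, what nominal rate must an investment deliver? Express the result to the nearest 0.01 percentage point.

By the Fisher equation, 1 + r_nom = (1 + 4.1%)(1 + 4.30%) = 1.041 × 1.0430 = 1.085763.
So r_nom = 8.5763%.

8.58%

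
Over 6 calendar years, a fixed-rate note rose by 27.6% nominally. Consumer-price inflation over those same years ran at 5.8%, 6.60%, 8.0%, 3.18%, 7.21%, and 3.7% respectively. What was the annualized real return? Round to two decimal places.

-1.50%

Cumulative inflation factor: 1.058 × 1.0660 × 1.080 × 1.0318 × 1.0721 × 1.037 ≈ 1.39726.
Nominal growth factor: 1.27600. Real growth factor = 1.27600 / 1.39726 ≈ 0.91322.
Annualized: 0.91322^(1/6) − 1 ≈ -0.01502.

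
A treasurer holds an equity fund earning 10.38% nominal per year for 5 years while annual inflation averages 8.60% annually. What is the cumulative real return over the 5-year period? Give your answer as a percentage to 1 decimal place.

8.5%

The annual real rate is (1+10.38%)/(1+8.60%) − 1 = 1.6390%.
Compounded over 5 years: (1 + 0.016390)^5 − 1 ≈ 0.08468.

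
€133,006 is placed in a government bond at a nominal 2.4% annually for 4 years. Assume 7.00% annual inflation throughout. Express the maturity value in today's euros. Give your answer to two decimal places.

Nominal value at maturity: €133,006 × (1 + 2.4%)^4 ≈ €146,241.64.
Price-level factor over 4 years: (1 + 7.00%)^4 = 1.31079601.
Dividing the nominal maturity value by the price-level factor gives the value in today's money.

€111,567.05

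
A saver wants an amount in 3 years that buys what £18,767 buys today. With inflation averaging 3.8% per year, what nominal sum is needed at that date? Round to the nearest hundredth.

Cumulative price-level factor: (1+3.8%)^3 = 1.118386872.
The nominal amount required is £18,767 scaled up by that factor.

£20,988.77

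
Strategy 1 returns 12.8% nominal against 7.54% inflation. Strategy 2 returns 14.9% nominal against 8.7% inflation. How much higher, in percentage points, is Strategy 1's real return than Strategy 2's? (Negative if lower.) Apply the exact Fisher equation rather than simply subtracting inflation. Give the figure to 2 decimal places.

Strategy 1 real return: 1.128/1.0754 − 1 = 4.891%.
Strategy 2 real return: 1.149/1.087 − 1 = 5.704%.
Difference: 4.891 − 5.704 = -0.813 pp.

-0.81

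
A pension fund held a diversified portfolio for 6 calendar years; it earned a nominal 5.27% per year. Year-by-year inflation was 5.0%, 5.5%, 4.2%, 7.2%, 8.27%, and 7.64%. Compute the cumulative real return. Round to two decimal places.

-5.63%

Cumulative inflation factor: 1.050 × 1.055 × 1.042 × 1.072 × 1.0827 × 1.0764 ≈ 1.44207.
Nominal growth factor: 1.36090. Real growth factor = 1.36090 / 1.44207 ≈ 0.94372.
Total real return ≈ -5.6283%.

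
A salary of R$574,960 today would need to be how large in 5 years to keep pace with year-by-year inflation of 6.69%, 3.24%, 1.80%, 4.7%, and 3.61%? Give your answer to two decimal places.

Cumulative price-level factor: 1.0669 × 1.0324 × 1.0180 × 1.047 × 1.0361 ≈ 1.2163760050.
The nominal amount required is R$574,960 scaled up by that factor.

R$699,367.55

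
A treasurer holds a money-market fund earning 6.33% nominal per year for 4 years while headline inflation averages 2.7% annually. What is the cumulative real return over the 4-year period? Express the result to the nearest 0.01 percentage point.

14.91%

The annual real rate is (1+6.33%)/(1+2.7%) − 1 = 3.5346%.
Compounded over 4 years: (1 + 0.035346)^4 − 1 ≈ 0.14906.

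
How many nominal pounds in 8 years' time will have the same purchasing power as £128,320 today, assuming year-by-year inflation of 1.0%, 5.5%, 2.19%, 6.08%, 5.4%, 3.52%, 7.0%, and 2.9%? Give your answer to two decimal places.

£178,063.18

Cumulative price-level factor: 1.010 × 1.055 × 1.0219 × 1.0608 × 1.054 × 1.0352 × 1.070 × 1.029 ≈ 1.3876494577.
Multiplying £128,320 by the price-level factor gives the future nominal sum.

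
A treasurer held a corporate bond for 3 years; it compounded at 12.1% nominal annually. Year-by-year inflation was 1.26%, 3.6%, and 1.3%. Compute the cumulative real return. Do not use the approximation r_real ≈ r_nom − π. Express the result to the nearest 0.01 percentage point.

Cumulative inflation factor: 1.0126 × 1.036 × 1.013 ≈ 1.06269.
Nominal growth factor: 1.40869. Real growth factor = 1.40869 / 1.06269 ≈ 1.32559.
Total real return ≈ 32.5592%.

32.56%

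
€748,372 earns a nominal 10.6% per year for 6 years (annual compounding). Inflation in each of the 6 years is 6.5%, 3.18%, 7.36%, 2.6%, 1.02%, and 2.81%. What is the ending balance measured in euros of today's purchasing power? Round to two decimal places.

€1,089,608.73

Nominal value at maturity: €748,372 × (1 + 10.6%)^6 ≈ €1,369,772.02.
Price-level factor over 6 years: 1.065 × 1.0318 × 1.0736 × 1.026 × 1.0102 × 1.0281 ≈ 1.2571228438.
The maturity value deflated by that factor is the answer in today's purchasing power.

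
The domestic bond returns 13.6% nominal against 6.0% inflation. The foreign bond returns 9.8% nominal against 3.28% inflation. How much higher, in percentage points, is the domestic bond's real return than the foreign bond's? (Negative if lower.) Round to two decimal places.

0.86

The domestic bond real return: 1.136/1.060 − 1 = 7.170%.
The foreign bond real return: 1.098/1.0328 − 1 = 6.313%.
Difference: 7.170 − 6.313 = 0.857 pp.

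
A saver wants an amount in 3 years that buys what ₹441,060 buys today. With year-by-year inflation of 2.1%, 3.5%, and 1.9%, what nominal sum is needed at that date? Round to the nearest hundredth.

₹474,939.13

Cumulative price-level factor: 1.021 × 1.035 × 1.019 = 1.076812965.
Multiplying ₹441,060 by the price-level factor gives the future nominal sum.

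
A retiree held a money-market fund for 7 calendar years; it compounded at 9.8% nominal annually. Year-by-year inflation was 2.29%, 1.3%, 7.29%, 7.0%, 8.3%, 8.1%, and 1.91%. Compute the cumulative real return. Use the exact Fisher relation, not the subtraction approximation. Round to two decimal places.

35.57%

Cumulative inflation factor: 1.0229 × 1.013 × 1.0729 × 1.070 × 1.083 × 1.081 × 1.0191 ≈ 1.41924.
Nominal growth factor: 1.92405. Real growth factor = 1.92405 / 1.41924 ≈ 1.35569.
Total real return ≈ 35.5688%.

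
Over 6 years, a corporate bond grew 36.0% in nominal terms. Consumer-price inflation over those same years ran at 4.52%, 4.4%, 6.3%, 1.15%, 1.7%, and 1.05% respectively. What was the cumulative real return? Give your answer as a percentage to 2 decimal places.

12.79%

Cumulative inflation factor: 1.0452 × 1.044 × 1.063 × 1.0115 × 1.017 × 1.0105 ≈ 1.20575.
Nominal growth factor: 1.36000. Real growth factor = 1.36000 / 1.20575 ≈ 1.12793.
Total real return ≈ 12.7931%.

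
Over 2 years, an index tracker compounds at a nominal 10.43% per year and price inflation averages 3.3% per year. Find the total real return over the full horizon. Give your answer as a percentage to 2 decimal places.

14.28%

The annual real rate is (1+10.43%)/(1+3.3%) − 1 = 6.9022%.
Compounded over 2 years: (1 + 0.069022)^2 − 1 ≈ 0.14281.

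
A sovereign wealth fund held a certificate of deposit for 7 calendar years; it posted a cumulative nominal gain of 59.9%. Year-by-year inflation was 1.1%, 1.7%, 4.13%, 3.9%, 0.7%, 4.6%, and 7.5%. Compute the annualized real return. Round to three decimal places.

Cumulative inflation factor: 1.011 × 1.017 × 1.0413 × 1.039 × 1.007 × 1.046 × 1.075 ≈ 1.25960.
Nominal growth factor: 1.59900. Real growth factor = 1.59900 / 1.25960 ≈ 1.26945.
Annualized: 1.26945^(1/7) − 1 ≈ 0.03467.

3.467%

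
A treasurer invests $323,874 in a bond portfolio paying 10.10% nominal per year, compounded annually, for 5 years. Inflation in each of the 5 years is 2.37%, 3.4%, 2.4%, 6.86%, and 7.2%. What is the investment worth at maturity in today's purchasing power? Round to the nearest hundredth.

Nominal value at maturity: $323,874 × (1 + 10.10%)^5 ≈ $523,977.55.
Price-level factor over 5 years: 1.0237 × 1.034 × 1.024 × 1.0686 × 1.072 ≈ 1.2416613246.
Dividing the nominal maturity value by the price-level factor gives the value in today's money.

$421,997.16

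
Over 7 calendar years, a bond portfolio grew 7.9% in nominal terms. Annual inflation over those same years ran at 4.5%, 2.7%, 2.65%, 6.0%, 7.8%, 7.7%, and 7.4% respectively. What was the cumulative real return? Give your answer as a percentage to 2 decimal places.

Cumulative inflation factor: 1.045 × 1.027 × 1.0265 × 1.060 × 1.078 × 1.077 × 1.074 ≈ 1.45610.
Nominal growth factor: 1.07900. Real growth factor = 1.07900 / 1.45610 ≈ 0.74102.
Total real return ≈ -25.8978%.

-25.90%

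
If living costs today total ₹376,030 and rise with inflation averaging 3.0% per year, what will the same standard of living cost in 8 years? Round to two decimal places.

Cumulative price-level factor: (1+3.0%)^8 ≈ 1.2667700814.
Multiplying ₹376,030 by the price-level factor gives the future nominal sum.

₹476,343.55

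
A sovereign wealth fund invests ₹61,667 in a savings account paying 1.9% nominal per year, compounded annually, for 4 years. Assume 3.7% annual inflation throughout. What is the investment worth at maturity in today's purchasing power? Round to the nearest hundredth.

₹57,495.59

Nominal value at maturity: ₹61,667 × (1 + 1.9%)^4 ≈ ₹66,488.96.
Price-level factor over 4 years: (1 + 3.7%)^4 ≈ 1.1564184862.
Dividing the nominal maturity value by the price-level factor gives the value in today's money.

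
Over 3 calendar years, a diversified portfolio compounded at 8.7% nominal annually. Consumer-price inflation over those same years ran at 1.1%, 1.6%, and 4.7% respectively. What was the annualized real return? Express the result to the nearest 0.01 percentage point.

Cumulative inflation factor: 1.011 × 1.016 × 1.047 ≈ 1.07545.
Nominal growth factor: 1.28437. Real growth factor = 1.28437 / 1.07545 ≈ 1.19426.
Annualized: 1.19426^(1/3) − 1 ≈ 0.06096.

6.10%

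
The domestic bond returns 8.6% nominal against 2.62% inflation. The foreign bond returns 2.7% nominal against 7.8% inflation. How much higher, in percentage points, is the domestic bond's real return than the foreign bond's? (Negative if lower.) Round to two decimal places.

10.56

The domestic bond real return: 1.086/1.0262 − 1 = 5.827%.
The foreign bond real return: 1.027/1.078 − 1 = -4.731%.
Difference: 5.827 − (-4.731) = 10.558 pp.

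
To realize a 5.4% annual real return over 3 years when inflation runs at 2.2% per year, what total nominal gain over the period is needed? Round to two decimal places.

Required annual nominal rate: (1+5.4%)(1+2.2%) − 1 = 7.7188%.
Cumulative over 3 years: (1 + 0.077188)^3 − 1 ≈ 0.24990.

24.99%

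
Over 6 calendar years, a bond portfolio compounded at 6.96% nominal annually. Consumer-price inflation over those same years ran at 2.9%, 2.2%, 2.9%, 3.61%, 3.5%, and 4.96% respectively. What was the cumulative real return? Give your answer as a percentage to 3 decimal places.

22.937%

Cumulative inflation factor: 1.029 × 1.022 × 1.029 × 1.0361 × 1.035 × 1.0496 ≈ 1.21800.
Nominal growth factor: 1.49737. Real growth factor = 1.49737 / 1.21800 ≈ 1.22937.
Total real return ≈ 22.9365%.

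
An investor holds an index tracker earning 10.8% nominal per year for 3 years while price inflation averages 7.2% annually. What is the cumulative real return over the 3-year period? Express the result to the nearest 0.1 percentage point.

The annual real rate is (1+10.8%)/(1+7.2%) − 1 = 3.3582%.
Compounded over 3 years: (1 + 0.033582)^3 − 1 ≈ 0.10417.

10.4%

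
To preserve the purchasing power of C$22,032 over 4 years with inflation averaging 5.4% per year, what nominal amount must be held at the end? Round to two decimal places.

C$27,190.45

Cumulative price-level factor: (1+5.4%)^4 ≈ 1.2341343591.
Multiplying C$22,032 by the price-level factor gives the future nominal sum.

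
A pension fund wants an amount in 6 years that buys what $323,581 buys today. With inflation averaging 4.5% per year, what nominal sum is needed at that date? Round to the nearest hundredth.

Cumulative price-level factor: (1+4.5%)^6 ≈ 1.3022601248.
The nominal amount required is $323,581 scaled up by that factor.

$421,386.63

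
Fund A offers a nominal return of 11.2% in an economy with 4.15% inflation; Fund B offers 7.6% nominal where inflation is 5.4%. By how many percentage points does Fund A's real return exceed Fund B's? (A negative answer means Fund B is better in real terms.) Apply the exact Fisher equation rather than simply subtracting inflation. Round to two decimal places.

4.68

Fund A real return: 1.112/1.0415 − 1 = 6.769%.
Fund B real return: 1.076/1.054 − 1 = 2.087%.
Difference: 6.769 − 2.087 = 4.682 pp.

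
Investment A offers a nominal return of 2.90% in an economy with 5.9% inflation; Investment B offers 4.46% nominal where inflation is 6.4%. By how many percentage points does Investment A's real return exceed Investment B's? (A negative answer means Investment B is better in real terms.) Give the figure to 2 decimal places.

Investment A real return: 1.0290/1.059 − 1 = -2.833%.
Investment B real return: 1.0446/1.064 − 1 = -1.823%.
Difference: -2.833 − (-1.823) = -1.010 pp.

-1.01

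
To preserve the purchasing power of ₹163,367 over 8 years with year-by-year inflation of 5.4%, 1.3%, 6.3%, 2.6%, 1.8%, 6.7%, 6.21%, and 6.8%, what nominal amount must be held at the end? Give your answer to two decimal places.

₹234,392.59

Cumulative price-level factor: 1.054 × 1.013 × 1.063 × 1.026 × 1.018 × 1.067 × 1.0621 × 1.068 ≈ 1.4347609254.
Multiplying ₹163,367 by the price-level factor gives the future nominal sum.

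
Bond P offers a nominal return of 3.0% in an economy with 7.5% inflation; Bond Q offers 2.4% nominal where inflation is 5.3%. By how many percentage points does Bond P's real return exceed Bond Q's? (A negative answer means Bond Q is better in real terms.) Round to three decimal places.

-1.432

Bond P real return: 1.030/1.075 − 1 = -4.1860%.
Bond Q real return: 1.024/1.053 − 1 = -2.7540%.
Difference: -4.1860 − (-2.7540) = -1.4320 pp.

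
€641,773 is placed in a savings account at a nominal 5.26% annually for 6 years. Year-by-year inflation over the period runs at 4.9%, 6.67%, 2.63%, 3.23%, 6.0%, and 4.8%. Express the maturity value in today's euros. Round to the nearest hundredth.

Nominal value at maturity: €641,773 × (1 + 5.26%)^6 ≈ €872,894.26.
Price-level factor over 6 years: 1.049 × 1.0667 × 1.0263 × 1.0323 × 1.060 × 1.048 ≈ 1.3169375697.
The maturity value deflated by that factor is the answer in today's purchasing power.

€662,821.29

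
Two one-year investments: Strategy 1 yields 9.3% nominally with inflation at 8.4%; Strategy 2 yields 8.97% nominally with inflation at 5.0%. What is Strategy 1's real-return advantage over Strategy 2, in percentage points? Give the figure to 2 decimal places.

Strategy 1 real return: 1.093/1.084 − 1 = 0.830%.
Strategy 2 real return: 1.0897/1.050 − 1 = 3.781%.
Difference: 0.830 − 3.781 = -2.951 pp.

-2.95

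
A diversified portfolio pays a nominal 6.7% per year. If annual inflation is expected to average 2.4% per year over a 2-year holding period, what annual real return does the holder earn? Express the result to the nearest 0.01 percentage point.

With constant rates the annual real return is the same each year: (1+6.7%)/(1+2.4%) − 1 = 0.04199.

4.20%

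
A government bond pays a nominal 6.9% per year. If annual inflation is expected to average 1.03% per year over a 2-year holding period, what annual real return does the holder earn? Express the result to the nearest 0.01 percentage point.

5.81%

With constant rates the annual real return is the same each year: (1+6.9%)/(1+1.03%) − 1 = 0.05810.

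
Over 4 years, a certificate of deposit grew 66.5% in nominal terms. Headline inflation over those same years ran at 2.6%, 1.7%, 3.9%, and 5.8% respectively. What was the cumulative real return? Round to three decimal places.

45.159%

Cumulative inflation factor: 1.026 × 1.017 × 1.039 × 1.058 ≈ 1.14702.
Nominal growth factor: 1.66500. Real growth factor = 1.66500 / 1.14702 ≈ 1.45159.
Total real return ≈ 45.1592%.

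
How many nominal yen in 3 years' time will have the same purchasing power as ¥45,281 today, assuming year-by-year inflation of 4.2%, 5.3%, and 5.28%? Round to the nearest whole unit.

Cumulative price-level factor: 1.042 × 1.053 × 1.0528 = 1.1551595328.
Multiplying ¥45,281 by the price-level factor gives the future nominal sum.

¥52,307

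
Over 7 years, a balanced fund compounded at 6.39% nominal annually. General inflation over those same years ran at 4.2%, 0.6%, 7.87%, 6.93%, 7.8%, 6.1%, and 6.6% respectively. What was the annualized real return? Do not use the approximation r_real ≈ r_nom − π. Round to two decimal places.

Cumulative inflation factor: 1.042 × 1.006 × 1.0787 × 1.0693 × 1.078 × 1.061 × 1.066 ≈ 1.47420.
Nominal growth factor: 1.54279. Real growth factor = 1.54279 / 1.47420 ≈ 1.04652.
Annualized: 1.04652^(1/7) − 1 ≈ 0.00652.

0.65%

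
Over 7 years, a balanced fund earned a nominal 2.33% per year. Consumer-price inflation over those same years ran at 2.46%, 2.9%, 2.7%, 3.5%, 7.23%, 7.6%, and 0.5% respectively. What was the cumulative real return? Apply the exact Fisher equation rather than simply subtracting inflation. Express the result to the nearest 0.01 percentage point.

-9.58%

Cumulative inflation factor: 1.0246 × 1.029 × 1.027 × 1.035 × 1.0723 × 1.076 × 1.005 ≈ 1.29950.
Nominal growth factor: 1.17495. Real growth factor = 1.17495 / 1.29950 ≈ 0.90416.
Total real return ≈ -9.5839%.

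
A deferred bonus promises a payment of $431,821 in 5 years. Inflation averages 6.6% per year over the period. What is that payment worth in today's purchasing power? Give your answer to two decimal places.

Price-level factor over 5 years: (1 + 6.6%)^5 ≈ 1.3765310860.
Purchasing power today: $431,821 divided by that factor.

$313,702.32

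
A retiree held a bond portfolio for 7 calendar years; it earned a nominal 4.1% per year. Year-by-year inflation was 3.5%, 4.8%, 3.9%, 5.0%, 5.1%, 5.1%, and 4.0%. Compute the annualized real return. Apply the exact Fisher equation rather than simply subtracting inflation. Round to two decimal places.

-0.37%

Cumulative inflation factor: 1.035 × 1.048 × 1.039 × 1.050 × 1.051 × 1.051 × 1.040 ≈ 1.35939.
Nominal growth factor: 1.32481. Real growth factor = 1.32481 / 1.35939 ≈ 0.97456.
Annualized: 0.97456^(1/7) − 1 ≈ -0.00367.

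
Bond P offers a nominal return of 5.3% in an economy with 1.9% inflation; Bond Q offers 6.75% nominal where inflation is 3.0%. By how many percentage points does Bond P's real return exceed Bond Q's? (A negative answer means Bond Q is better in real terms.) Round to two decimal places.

Bond P real return: 1.053/1.019 − 1 = 3.337%.
Bond Q real return: 1.0675/1.030 − 1 = 3.641%.
Difference: 3.337 − 3.641 = -0.304 pp.

-0.30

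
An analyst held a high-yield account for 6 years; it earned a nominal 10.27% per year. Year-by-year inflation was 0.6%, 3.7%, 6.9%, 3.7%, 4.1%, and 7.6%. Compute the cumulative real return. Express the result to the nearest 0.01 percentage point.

38.79%

Cumulative inflation factor: 1.006 × 1.037 × 1.069 × 1.037 × 1.041 × 1.076 ≈ 1.29538.
Nominal growth factor: 1.79781. Real growth factor = 1.79781 / 1.29538 ≈ 1.38787.
Total real return ≈ 38.7868%.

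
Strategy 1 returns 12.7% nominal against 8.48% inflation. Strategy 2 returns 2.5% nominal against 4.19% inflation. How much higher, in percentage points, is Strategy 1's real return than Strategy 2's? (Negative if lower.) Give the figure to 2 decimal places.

Strategy 1 real return: 1.127/1.0848 − 1 = 3.890%.
Strategy 2 real return: 1.025/1.0419 − 1 = -1.622%.
Difference: 3.890 − (-1.622) = 5.512 pp.

5.51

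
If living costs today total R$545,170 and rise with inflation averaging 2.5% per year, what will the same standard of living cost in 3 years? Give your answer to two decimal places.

Cumulative price-level factor: (1+2.5%)^3 = 1.076890625.
Multiplying R$545,170 by the price-level factor gives the future nominal sum.

R$587,088.46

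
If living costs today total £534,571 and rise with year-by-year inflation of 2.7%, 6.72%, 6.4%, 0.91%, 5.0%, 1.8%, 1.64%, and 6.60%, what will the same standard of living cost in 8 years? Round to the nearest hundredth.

£728,545.08

Cumulative price-level factor: 1.027 × 1.0672 × 1.064 × 1.0091 × 1.050 × 1.018 × 1.0164 × 1.0660 ≈ 1.3628593325.
Multiplying £534,571 by the price-level factor gives the future nominal sum.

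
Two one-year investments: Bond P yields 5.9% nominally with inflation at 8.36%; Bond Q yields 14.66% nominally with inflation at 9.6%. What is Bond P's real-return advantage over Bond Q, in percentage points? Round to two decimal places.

-6.89

Bond P real return: 1.059/1.0836 − 1 = -2.270%.
Bond Q real return: 1.1466/1.096 − 1 = 4.617%.
Difference: -2.270 − 4.617 = -6.887 pp.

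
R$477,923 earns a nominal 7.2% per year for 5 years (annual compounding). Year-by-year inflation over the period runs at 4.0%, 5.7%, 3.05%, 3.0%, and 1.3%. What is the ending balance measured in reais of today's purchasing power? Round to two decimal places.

Nominal value at maturity: R$477,923 × (1 + 7.2%)^5 ≈ R$676,599.79.
Price-level factor over 5 years: 1.040 × 1.057 × 1.0305 × 1.030 × 1.013 ≈ 1.1819605809.
The maturity value deflated by that factor is the answer in today's purchasing power.

R$572,438.54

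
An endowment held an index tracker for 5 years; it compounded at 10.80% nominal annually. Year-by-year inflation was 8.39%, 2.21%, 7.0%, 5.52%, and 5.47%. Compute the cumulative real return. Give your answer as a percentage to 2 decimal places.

Cumulative inflation factor: 1.0839 × 1.0221 × 1.070 × 1.0552 × 1.0547 ≈ 1.31926.
Nominal growth factor: 1.66993. Real growth factor = 1.66993 / 1.31926 ≈ 1.26581.
Total real return ≈ 26.5810%.

26.58%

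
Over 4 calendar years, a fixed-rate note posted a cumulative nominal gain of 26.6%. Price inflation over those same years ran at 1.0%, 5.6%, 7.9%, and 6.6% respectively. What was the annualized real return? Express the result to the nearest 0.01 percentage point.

0.79%

Cumulative inflation factor: 1.010 × 1.056 × 1.079 × 1.066 ≈ 1.22677.
Nominal growth factor: 1.26600. Real growth factor = 1.26600 / 1.22677 ≈ 1.03198.
Annualized: 1.03198^(1/4) − 1 ≈ 0.00790.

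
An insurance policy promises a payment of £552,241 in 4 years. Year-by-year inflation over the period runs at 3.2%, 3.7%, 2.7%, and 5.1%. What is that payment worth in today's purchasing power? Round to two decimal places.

£478,076.10

Price-level factor over 4 years: 1.032 × 1.037 × 1.027 × 1.051 ≈ 1.1551319954.
Purchasing power today: £552,241 divided by that factor.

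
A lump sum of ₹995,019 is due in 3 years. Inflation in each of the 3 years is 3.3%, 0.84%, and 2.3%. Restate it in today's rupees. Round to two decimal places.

Price-level factor over 3 years: 1.033 × 1.0084 × 1.023 = 1.0656357756.
Purchasing power today: ₹995,019 divided by that factor.

₹933,732.73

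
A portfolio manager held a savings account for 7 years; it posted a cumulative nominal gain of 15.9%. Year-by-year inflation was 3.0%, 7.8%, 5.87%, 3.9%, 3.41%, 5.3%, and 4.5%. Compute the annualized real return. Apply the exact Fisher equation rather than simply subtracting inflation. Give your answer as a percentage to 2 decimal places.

Cumulative inflation factor: 1.030 × 1.078 × 1.0587 × 1.039 × 1.0341 × 1.053 × 1.045 ≈ 1.38980.
Nominal growth factor: 1.15900. Real growth factor = 1.15900 / 1.38980 ≈ 0.83393.
Annualized: 0.83393^(1/7) − 1 ≈ -0.02561.

-2.56%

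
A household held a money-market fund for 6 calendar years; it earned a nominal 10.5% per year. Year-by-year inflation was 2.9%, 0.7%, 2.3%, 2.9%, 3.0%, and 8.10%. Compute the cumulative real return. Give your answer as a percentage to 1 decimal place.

Cumulative inflation factor: 1.029 × 1.007 × 1.023 × 1.029 × 1.030 × 1.0810 ≈ 1.21450.
Nominal growth factor: 1.82043. Real growth factor = 1.82043 / 1.21450 ≈ 1.49891.
Total real return ≈ 49.8908%.

49.9%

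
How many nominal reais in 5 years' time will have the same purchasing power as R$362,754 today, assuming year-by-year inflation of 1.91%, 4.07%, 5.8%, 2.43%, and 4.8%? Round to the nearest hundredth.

Cumulative price-level factor: 1.0191 × 1.0407 × 1.058 × 1.0243 × 1.048 ≈ 1.2045268332.
The nominal amount required is R$362,754 scaled up by that factor.

R$436,946.93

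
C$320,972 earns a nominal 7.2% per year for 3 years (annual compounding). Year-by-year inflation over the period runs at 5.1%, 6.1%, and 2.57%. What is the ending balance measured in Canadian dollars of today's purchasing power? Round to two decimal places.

Nominal value at maturity: C$320,972 × (1 + 7.2%)^3 ≈ C$395,413.51.
Price-level factor over 3 years: 1.051 × 1.061 × 1.0257 = 1.1437693527.
The maturity value deflated by that factor is the answer in today's purchasing power.

C$345,710.88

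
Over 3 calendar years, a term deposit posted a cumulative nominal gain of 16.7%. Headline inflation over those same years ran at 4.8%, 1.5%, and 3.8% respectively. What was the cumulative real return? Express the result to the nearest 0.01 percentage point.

5.69%

Cumulative inflation factor: 1.048 × 1.015 × 1.038 ≈ 1.10414.
Nominal growth factor: 1.16700. Real growth factor = 1.16700 / 1.10414 ≈ 1.05693.
Total real return ≈ 5.6930%.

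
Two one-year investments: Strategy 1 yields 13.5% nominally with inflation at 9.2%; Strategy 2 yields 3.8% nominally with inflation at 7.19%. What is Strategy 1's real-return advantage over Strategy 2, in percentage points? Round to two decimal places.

Strategy 1 real return: 1.135/1.092 − 1 = 3.938%.
Strategy 2 real return: 1.038/1.0719 − 1 = -3.163%.
Difference: 3.938 − (-3.163) = 7.101 pp.

7.10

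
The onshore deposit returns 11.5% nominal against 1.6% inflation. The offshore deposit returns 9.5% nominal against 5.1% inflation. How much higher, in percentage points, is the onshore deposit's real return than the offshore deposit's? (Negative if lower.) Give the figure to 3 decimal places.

5.558

The onshore deposit real return: 1.115/1.016 − 1 = 9.7441%.
The offshore deposit real return: 1.095/1.051 − 1 = 4.1865%.
Difference: 9.7441 − 4.1865 = 5.5576 pp.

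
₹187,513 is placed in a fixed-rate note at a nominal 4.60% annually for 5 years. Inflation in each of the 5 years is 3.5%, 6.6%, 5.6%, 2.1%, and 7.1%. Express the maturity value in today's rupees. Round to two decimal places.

Nominal value at maturity: ₹187,513 × (1 + 4.60%)^5 ≈ ₹234,795.52.
Price-level factor over 5 years: 1.035 × 1.066 × 1.056 × 1.021 × 1.071 ≈ 1.2740212903.
The maturity value deflated by that factor is the answer in today's purchasing power.

₹184,294.82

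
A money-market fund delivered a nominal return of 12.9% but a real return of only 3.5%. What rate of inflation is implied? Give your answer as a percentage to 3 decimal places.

From (1+r_nom) = (1+r_real)(1+π), we get 1+π = (1 + 12.9%)/(1 + 3.5%) = 1.129/1.035 ≈ 1.09082.
So π ≈ 9.0821%.

9.082%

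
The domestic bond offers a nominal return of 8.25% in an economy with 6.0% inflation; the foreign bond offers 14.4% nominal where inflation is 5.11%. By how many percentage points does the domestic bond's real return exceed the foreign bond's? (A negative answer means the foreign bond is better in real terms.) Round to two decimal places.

-6.72

The domestic bond real return: 1.0825/1.060 − 1 = 2.123%.
The foreign bond real return: 1.144/1.0511 − 1 = 8.838%.
Difference: 2.123 − 8.838 = -6.715 pp.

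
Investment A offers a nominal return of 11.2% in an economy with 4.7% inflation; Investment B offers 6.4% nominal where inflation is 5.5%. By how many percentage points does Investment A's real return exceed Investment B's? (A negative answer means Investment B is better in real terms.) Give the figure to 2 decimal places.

5.36

Investment A real return: 1.112/1.047 − 1 = 6.208%.
Investment B real return: 1.064/1.055 − 1 = 0.853%.
Difference: 6.208 − 0.853 = 5.355 pp.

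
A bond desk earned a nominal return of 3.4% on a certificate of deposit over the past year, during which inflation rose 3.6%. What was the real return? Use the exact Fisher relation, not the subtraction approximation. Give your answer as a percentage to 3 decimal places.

-0.193%

Real return via the Fisher equation: (1 + 3.4%)/(1 + 3.6%) − 1 = 1.034/1.036 − 1 ≈ -0.00193.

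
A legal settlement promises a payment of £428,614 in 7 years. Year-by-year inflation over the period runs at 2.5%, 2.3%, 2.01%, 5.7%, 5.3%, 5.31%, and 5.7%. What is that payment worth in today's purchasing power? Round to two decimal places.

Price-level factor over 7 years: 1.025 × 1.023 × 1.0201 × 1.057 × 1.053 × 1.0531 × 1.057 ≈ 1.3252267854.
Purchasing power today: £428,614 divided by that factor.

£323,426.91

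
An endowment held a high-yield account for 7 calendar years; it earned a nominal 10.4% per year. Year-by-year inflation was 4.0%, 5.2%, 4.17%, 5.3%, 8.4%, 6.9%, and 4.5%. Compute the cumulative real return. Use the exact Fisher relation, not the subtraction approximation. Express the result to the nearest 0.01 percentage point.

37.54%

Cumulative inflation factor: 1.040 × 1.052 × 1.0417 × 1.053 × 1.084 × 1.069 × 1.045 ≈ 1.45326.
Nominal growth factor: 1.99887. Real growth factor = 1.99887 / 1.45326 ≈ 1.37544.
Total real return ≈ 37.5435%.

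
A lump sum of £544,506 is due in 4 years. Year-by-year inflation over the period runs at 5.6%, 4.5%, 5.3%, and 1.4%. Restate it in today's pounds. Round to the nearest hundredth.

Price-level factor over 4 years: 1.056 × 1.045 × 1.053 × 1.014 ≈ 1.1782746518.
Purchasing power today: £544,506 divided by that factor.

£462,121.46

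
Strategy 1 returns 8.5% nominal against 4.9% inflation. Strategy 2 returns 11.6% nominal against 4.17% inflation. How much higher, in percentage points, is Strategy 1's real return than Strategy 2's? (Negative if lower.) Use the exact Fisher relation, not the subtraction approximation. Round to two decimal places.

-3.70

Strategy 1 real return: 1.085/1.049 − 1 = 3.432%.
Strategy 2 real return: 1.116/1.0417 − 1 = 7.133%.
Difference: 3.432 − 7.133 = -3.701 pp.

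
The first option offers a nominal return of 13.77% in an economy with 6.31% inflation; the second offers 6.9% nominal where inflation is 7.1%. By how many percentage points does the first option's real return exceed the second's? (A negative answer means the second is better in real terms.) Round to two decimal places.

The first option real return: 1.1377/1.0631 − 1 = 7.017%.
The second real return: 1.069/1.071 − 1 = -0.187%.
Difference: 7.017 − (-0.187) = 7.204 pp.

7.20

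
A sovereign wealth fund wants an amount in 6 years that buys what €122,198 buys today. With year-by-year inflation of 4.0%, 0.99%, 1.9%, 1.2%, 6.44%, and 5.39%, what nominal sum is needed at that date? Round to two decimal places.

Cumulative price-level factor: 1.040 × 1.0099 × 1.019 × 1.012 × 1.0644 × 1.0539 ≈ 1.2149843346.
Multiplying €122,198 by the price-level factor gives the future nominal sum.

€148,468.66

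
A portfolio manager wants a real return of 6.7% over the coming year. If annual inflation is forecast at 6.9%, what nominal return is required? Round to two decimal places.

14.06%

By the Fisher equation, 1 + r_nom = (1 + 6.7%)(1 + 6.9%) = 1.067 × 1.069 = 1.140623.
So r_nom = 14.0623%.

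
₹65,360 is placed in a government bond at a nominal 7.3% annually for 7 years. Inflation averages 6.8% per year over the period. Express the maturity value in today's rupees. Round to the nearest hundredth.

Nominal value at maturity: ₹65,360 × (1 + 7.3%)^7 ≈ ₹107,031.13.
Price-level factor over 7 years: (1 + 6.8%)^7 ≈ 1.5848886996.
The maturity value deflated by that factor is the answer in today's purchasing power.

₹67,532.27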